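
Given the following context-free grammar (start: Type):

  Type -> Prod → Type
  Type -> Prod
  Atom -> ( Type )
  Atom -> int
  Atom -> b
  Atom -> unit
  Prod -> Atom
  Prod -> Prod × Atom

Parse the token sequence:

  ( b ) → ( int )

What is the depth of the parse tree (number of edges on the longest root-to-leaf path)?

7

[Type [Prod [Atom ( [Type [Prod [Atom b]]] )]] → [Type [Prod [Atom ( [Type [Prod [Atom int]]] )]]]]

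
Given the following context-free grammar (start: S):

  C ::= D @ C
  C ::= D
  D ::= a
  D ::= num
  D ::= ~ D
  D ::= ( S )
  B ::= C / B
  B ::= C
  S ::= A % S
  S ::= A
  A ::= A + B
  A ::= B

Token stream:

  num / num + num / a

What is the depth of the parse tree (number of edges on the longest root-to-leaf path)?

[S [A [A [B [C [D num]] / [B [C [D num]]]]] + [B [C [D num]] / [B [C [D a]]]]]]

7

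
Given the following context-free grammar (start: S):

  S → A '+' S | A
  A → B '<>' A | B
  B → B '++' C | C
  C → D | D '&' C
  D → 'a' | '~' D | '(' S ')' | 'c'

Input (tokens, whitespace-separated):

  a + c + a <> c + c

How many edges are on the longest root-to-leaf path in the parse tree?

[S [A [B [C [D a]]]] + [S [A [B [C [D c]]]] + [S [A [B [C [D a]]] <> [A [B [C [D c]]]]] + [S [A [B [C [D c]]]]]]]]

8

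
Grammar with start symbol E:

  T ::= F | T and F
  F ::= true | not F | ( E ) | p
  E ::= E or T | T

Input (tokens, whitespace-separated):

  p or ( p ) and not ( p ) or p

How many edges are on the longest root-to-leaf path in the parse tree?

[E [E [E [T [F p]]] or [T [T [F ( [E [T [F p]]] )]] and [F not [F ( [E [T [F p]]] )]]]] or [T [F p]]]

8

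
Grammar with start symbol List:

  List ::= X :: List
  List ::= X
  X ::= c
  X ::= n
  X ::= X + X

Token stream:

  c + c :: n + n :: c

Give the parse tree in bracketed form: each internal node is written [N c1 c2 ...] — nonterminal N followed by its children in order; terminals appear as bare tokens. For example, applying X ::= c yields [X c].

[List [X [X c] + [X c]] :: [List [X [X n] + [X n]] :: [List [X c]]]]

List
X :: List
X + X :: List
c + X :: List
c + c :: List
c + c :: X :: List
c + c :: X + X :: List
c + c :: n + X :: List
c + c :: n + n :: List
c + c :: n + n :: X
c + c :: n + n :: c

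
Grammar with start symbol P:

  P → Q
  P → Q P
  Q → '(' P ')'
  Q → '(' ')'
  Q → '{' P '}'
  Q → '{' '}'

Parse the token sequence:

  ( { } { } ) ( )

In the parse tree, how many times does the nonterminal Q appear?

[P [Q ( [P [Q { }] [P [Q { }]]] )] [P [Q ( )]]]

4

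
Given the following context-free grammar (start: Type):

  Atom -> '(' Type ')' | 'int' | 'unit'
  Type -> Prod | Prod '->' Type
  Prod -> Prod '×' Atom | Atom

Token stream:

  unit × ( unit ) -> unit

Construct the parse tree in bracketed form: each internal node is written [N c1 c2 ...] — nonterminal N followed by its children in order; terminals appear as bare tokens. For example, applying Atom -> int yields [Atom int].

Type
Prod -> Type
Prod × Atom -> Type
Atom × Atom -> Type
unit × Atom -> Type
unit × ( Type ) -> Type
unit × ( Prod ) -> Type
unit × ( Atom ) -> Type
unit × ( unit ) -> Type
unit × ( unit ) -> Prod
unit × ( unit ) -> Atom
unit × ( unit ) -> unit

[Type [Prod [Prod [Atom unit]] × [Atom ( [Type [Prod [Atom unit]]] )]] -> [Type [Prod [Atom unit]]]]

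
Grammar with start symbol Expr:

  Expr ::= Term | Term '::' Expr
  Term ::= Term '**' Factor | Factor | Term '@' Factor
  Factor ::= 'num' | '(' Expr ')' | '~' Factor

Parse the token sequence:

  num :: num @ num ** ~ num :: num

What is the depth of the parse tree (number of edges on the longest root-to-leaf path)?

[Expr [Term [Factor num]] :: [Expr [Term [Term [Term [Factor num]] @ [Factor num]] ** [Factor ~ [Factor num]]] :: [Expr [Term [Factor num]]]]]

6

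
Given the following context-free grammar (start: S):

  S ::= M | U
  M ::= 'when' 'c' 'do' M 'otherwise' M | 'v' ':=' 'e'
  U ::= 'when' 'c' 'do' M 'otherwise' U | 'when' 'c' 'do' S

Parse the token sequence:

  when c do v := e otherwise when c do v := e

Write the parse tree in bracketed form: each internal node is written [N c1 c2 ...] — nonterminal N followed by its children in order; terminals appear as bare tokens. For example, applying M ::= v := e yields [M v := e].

S
U
when c do M otherwise U
when c do v := e otherwise U
when c do v := e otherwise when c do S
when c do v := e otherwise when c do M
when c do v := e otherwise when c do v := e

[S [U when c do [M v := e] otherwise [U when c do [S [M v := e]]]]]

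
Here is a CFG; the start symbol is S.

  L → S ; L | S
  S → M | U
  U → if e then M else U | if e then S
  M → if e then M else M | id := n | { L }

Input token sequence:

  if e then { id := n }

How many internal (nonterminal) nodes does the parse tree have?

7

[S [U if e then [S [M { [L [S [M id := n]]] }]]]]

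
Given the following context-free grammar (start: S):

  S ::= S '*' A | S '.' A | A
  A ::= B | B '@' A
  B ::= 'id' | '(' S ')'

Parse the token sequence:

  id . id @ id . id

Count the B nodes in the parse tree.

4

[S [S [S [A [B id]]] . [A [B id] @ [A [B id]]]] . [A [B id]]]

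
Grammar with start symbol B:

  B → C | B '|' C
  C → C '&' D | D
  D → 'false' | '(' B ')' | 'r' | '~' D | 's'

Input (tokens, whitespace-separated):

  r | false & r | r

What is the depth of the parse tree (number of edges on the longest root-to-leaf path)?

[B [B [B [C [D r]]] | [C [C [D false]] & [D r]]] | [C [D r]]]

5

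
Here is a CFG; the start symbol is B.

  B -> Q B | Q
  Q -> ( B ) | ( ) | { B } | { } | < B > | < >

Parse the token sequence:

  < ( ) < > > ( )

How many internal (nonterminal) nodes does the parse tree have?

[B [Q < [B [Q ( )] [B [Q < >]]] >] [B [Q ( )]]]

8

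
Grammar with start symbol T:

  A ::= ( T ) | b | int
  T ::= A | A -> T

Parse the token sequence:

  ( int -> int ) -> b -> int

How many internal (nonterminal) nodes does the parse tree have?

[T [A ( [T [A int] -> [T [A int]]] )] -> [T [A b] -> [T [A int]]]]

10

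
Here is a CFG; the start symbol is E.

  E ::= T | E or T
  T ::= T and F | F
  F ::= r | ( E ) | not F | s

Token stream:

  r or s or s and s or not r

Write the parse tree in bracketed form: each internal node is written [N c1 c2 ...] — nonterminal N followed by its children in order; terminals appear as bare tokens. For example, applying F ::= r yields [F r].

[E [E [E [E [T [F r]]] or [T [F s]]] or [T [T [F s]] and [F s]]] or [T [F not [F r]]]]

E
E or T
E or T or T
E or T or T or T
T or T or T or T
F or T or T or T
r or T or T or T
r or F or T or T
r or s or T or T
r or s or T and F or T
r or s or F and F or T
r or s or s and F or T
r or s or s and s or T
r or s or s and s or F
r or s or s and s or not F
r or s or s and s or not r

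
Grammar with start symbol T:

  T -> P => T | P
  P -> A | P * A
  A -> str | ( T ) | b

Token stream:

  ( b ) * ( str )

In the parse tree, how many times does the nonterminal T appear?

3

[T [P [P [A ( [T [P [A b]]] )]] * [A ( [T [P [A str]]] )]]]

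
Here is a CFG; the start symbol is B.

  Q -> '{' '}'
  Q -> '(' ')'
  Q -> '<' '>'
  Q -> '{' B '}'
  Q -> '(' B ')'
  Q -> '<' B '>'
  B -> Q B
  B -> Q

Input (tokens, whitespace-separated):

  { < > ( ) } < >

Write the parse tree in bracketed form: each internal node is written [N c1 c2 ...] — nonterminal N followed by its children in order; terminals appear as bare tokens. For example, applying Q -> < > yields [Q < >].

B
Q B
{ B } B
{ Q B } B
{ < > B } B
{ < > Q } B
{ < > ( ) } B
{ < > ( ) } Q
{ < > ( ) } < >

[B [Q { [B [Q < >] [B [Q ( )]]] }] [B [Q < >]]]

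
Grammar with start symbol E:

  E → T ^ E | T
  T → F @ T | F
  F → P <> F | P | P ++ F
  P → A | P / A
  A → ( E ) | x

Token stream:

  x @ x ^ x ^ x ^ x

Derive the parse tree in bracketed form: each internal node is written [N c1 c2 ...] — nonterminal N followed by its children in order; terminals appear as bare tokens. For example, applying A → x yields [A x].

[E [T [F [P [A x]]] @ [T [F [P [A x]]]]] ^ [E [T [F [P [A x]]]] ^ [E [T [F [P [A x]]]] ^ [E [T [F [P [A x]]]]]]]]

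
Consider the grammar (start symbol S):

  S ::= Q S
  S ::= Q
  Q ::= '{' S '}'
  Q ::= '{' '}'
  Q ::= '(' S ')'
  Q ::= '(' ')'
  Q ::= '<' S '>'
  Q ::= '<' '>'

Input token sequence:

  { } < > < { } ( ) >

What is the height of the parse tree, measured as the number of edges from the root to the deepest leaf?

7

[S [Q { }] [S [Q < >] [S [Q < [S [Q { }] [S [Q ( )]]] >]]]]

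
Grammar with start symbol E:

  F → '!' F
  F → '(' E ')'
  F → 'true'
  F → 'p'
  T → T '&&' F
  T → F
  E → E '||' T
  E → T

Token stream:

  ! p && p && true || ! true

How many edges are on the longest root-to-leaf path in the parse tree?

[E [E [T [T [T [F ! [F p]]] && [F p]] && [F true]]] || [T [F ! [F true]]]]

7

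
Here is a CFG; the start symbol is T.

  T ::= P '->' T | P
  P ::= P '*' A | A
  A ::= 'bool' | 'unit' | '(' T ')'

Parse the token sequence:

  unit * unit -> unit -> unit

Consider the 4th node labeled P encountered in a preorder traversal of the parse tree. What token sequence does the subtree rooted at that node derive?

[T [P [P [A unit]] * [A unit]] -> [T [P [A unit]] -> [T [P [A unit]]]]]

unit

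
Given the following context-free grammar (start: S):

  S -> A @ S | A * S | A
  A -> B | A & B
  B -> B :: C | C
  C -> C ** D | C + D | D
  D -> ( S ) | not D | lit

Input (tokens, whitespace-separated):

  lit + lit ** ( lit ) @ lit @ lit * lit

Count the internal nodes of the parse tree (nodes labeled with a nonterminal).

29

[S [A [B [C [C [C [D lit]] + [D lit]] ** [D ( [S [A [B [C [D lit]]]]] )]]]] @ [S [A [B [C [D lit]]]] @ [S [A [B [C [D lit]]]] * [S [A [B [C [D lit]]]]]]]]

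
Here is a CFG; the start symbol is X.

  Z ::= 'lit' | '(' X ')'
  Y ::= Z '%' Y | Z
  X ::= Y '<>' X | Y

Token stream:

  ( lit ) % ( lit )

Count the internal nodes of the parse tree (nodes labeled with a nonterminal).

11

[X [Y [Z ( [X [Y [Z lit]]] )] % [Y [Z ( [X [Y [Z lit]]] )]]]]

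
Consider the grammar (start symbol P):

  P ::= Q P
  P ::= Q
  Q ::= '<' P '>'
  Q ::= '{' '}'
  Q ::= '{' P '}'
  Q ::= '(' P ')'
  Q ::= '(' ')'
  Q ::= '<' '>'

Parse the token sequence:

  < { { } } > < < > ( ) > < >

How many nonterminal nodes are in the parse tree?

[P [Q < [P [Q { [P [Q { }]] }]] >] [P [Q < [P [Q < >] [P [Q ( )]]] >] [P [Q < >]]]]

14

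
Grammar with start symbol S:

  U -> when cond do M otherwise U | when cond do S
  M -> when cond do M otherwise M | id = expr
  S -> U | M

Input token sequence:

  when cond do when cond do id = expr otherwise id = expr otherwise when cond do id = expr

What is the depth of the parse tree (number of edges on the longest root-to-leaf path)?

5

[S [U when cond do [M when cond do [M id = expr] otherwise [M id = expr]] otherwise [U when cond do [S [M id = expr]]]]]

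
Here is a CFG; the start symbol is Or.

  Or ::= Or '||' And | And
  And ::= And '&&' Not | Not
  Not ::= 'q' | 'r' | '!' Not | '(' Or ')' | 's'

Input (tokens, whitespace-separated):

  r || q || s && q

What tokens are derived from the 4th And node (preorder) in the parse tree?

s

[Or [Or [Or [And [Not r]]] || [And [Not q]]] || [And [And [Not s]] && [Not q]]]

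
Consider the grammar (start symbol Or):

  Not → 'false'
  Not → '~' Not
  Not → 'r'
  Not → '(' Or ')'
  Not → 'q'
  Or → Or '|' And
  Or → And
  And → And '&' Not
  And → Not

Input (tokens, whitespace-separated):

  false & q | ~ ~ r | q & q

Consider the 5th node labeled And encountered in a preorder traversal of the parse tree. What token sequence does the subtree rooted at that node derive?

[Or [Or [Or [And [And [Not false]] & [Not q]]] | [And [Not ~ [Not ~ [Not r]]]]] | [And [And [Not q]] & [Not q]]]

q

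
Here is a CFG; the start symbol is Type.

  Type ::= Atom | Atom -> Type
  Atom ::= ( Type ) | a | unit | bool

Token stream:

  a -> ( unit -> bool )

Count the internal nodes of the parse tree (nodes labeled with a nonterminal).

[Type [Atom a] -> [Type [Atom ( [Type [Atom unit] -> [Type [Atom bool]]] )]]]

8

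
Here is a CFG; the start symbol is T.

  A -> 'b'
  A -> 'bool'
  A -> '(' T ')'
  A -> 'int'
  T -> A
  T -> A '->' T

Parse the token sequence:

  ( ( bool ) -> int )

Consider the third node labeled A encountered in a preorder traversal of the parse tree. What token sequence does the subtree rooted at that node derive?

bool

[T [A ( [T [A ( [T [A bool]] )] -> [T [A int]]] )]]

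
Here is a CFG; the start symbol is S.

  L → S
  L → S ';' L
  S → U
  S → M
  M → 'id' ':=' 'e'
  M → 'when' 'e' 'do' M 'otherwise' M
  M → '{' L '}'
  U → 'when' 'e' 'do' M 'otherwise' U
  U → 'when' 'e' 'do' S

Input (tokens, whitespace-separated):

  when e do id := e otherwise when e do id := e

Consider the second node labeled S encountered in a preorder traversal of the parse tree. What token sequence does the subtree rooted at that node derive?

[S [U when e do [M id := e] otherwise [U when e do [S [M id := e]]]]]

id := e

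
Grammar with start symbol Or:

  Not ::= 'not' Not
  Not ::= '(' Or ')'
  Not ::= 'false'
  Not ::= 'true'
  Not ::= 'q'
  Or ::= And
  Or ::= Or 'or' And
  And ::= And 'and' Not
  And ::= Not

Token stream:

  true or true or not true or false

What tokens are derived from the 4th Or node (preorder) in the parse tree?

[Or [Or [Or [Or [And [Not true]]] or [And [Not true]]] or [And [Not not [Not true]]]] or [And [Not false]]]

true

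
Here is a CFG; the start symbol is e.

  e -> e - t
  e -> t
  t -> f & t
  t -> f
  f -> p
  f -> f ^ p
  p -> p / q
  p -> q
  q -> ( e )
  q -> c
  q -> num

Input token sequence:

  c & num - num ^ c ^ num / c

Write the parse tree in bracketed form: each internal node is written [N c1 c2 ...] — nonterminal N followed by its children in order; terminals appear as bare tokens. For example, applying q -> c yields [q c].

[e [e [t [f [p [q c]]] & [t [f [p [q num]]]]]] - [t [f [f [f [p [q num]]] ^ [p [q c]]] ^ [p [p [q num]] / [q c]]]]]

e
e - t
t - t
f & t - t
p & t - t
q & t - t
c & t - t
c & f - t
c & p - t
c & q - t
c & num - t
c & num - f
c & num - f ^ p
c & num - f ^ p ^ p
c & num - p ^ p ^ p
c & num - q ^ p ^ p
c & num - num ^ p ^ p
c & num - num ^ q ^ p
c & num - num ^ c ^ p
c & num - num ^ c ^ p / q
c & num - num ^ c ^ q / q
c & num - num ^ c ^ num / q
c & num - num ^ c ^ num / c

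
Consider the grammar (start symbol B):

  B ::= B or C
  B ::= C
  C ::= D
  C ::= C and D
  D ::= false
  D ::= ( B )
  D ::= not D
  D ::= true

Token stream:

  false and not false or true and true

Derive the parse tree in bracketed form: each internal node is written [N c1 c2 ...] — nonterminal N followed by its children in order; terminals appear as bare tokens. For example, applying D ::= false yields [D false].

[B [B [C [C [D false]] and [D not [D false]]]] or [C [C [D true]] and [D true]]]

B
B or C
C or C
C and D or C
D and D or C
false and D or C
false and not D or C
false and not false or C
false and not false or C and D
false and not false or D and D
false and not false or true and D
false and not false or true and true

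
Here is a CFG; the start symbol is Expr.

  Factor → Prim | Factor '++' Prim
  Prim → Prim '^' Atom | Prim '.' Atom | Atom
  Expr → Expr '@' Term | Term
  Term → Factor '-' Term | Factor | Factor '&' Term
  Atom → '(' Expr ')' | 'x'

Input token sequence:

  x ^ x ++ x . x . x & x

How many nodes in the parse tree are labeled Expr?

1

[Expr [Term [Factor [Factor [Prim [Prim [Atom x]] ^ [Atom x]]] ++ [Prim [Prim [Prim [Atom x]] . [Atom x]] . [Atom x]]] & [Term [Factor [Prim [Atom x]]]]]]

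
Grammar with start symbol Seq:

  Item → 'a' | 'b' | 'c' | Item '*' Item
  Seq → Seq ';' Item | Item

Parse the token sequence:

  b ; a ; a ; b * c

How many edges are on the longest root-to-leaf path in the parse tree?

[Seq [Seq [Seq [Seq [Item b]] ; [Item a]] ; [Item a]] ; [Item [Item b] * [Item c]]]

5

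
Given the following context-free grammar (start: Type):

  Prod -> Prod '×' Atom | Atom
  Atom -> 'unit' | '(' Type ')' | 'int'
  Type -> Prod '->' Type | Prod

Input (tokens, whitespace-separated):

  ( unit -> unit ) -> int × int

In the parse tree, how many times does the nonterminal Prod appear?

[Type [Prod [Atom ( [Type [Prod [Atom unit]] -> [Type [Prod [Atom unit]]]] )]] -> [Type [Prod [Prod [Atom int]] × [Atom int]]]]

5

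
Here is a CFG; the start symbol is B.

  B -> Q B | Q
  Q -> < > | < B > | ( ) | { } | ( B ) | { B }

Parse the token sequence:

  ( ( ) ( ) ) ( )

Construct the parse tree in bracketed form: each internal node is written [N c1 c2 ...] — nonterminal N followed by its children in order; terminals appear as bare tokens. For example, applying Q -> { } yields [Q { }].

[B [Q ( [B [Q ( )] [B [Q ( )]]] )] [B [Q ( )]]]

B
Q B
( B ) B
( Q B ) B
( ( ) B ) B
( ( ) Q ) B
( ( ) ( ) ) B
( ( ) ( ) ) Q
( ( ) ( ) ) ( )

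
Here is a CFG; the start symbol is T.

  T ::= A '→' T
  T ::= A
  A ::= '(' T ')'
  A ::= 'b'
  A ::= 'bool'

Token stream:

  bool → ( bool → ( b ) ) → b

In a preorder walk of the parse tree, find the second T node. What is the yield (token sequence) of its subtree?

[T [A bool] → [T [A ( [T [A bool] → [T [A ( [T [A b]] )]]] )] → [T [A b]]]]

( bool → ( b ) ) → b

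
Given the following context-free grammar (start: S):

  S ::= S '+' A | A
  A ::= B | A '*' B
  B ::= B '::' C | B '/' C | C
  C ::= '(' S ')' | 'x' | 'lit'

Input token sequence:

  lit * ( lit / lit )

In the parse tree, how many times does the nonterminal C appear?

[S [A [A [B [C lit]]] * [B [C ( [S [A [B [B [C lit]] / [C lit]]]] )]]]]

4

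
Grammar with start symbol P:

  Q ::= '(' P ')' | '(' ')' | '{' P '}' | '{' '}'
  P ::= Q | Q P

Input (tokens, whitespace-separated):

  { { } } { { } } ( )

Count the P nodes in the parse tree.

5

[P [Q { [P [Q { }]] }] [P [Q { [P [Q { }]] }] [P [Q ( )]]]]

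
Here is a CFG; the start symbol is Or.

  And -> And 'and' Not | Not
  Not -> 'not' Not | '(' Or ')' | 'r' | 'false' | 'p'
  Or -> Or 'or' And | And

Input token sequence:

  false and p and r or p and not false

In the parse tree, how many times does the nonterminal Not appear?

6

[Or [Or [And [And [And [Not false]] and [Not p]] and [Not r]]] or [And [And [Not p]] and [Not not [Not false]]]]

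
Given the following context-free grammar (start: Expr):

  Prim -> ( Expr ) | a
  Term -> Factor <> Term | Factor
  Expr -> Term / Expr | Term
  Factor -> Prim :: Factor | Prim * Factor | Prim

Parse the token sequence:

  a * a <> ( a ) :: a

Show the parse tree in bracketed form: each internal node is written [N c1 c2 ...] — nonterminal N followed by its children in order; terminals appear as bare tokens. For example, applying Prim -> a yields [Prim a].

[Expr [Term [Factor [Prim a] * [Factor [Prim a]]] <> [Term [Factor [Prim ( [Expr [Term [Factor [Prim a]]]] )] :: [Factor [Prim a]]]]]]

Expr
Term
Factor <> Term
Prim * Factor <> Term
a * Factor <> Term
a * Prim <> Term
a * a <> Term
a * a <> Factor
a * a <> Prim :: Factor
a * a <> ( Expr ) :: Factor
a * a <> ( Term ) :: Factor
a * a <> ( Factor ) :: Factor
a * a <> ( Prim ) :: Factor
a * a <> ( a ) :: Factor
a * a <> ( a ) :: Prim
a * a <> ( a ) :: a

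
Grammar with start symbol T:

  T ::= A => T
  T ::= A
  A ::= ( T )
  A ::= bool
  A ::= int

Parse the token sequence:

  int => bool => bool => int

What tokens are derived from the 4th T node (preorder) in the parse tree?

[T [A int] => [T [A bool] => [T [A bool] => [T [A int]]]]]

int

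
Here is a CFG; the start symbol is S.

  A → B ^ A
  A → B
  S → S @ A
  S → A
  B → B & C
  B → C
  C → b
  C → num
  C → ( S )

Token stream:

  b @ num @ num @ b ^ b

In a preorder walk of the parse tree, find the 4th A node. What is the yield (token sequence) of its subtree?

b ^ b

[S [S [S [S [A [B [C b]]]] @ [A [B [C num]]]] @ [A [B [C num]]]] @ [A [B [C b]] ^ [A [B [C b]]]]]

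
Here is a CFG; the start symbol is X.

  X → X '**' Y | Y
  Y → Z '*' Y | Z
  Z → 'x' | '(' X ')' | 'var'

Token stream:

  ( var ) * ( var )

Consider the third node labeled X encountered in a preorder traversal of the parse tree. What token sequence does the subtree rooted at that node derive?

[X [Y [Z ( [X [Y [Z var]]] )] * [Y [Z ( [X [Y [Z var]]] )]]]]

var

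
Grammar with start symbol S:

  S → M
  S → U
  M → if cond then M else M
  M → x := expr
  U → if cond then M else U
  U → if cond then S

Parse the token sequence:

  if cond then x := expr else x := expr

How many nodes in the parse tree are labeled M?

[S [M if cond then [M x := expr] else [M x := expr]]]

3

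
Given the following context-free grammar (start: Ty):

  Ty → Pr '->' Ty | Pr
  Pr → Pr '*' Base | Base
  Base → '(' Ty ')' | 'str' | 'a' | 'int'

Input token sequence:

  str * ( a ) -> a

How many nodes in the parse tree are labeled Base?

4

[Ty [Pr [Pr [Base str]] * [Base ( [Ty [Pr [Base a]]] )]] -> [Ty [Pr [Base a]]]]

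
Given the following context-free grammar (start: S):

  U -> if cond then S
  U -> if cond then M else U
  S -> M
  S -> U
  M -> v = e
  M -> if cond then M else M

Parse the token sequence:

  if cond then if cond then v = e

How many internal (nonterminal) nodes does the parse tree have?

6

[S [U if cond then [S [U if cond then [S [M v = e]]]]]]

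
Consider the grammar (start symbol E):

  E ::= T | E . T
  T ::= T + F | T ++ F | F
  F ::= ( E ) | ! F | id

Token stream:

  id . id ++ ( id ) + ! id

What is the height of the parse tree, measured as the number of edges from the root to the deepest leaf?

7

[E [E [T [F id]]] . [T [T [T [F id]] ++ [F ( [E [T [F id]]] )]] + [F ! [F id]]]]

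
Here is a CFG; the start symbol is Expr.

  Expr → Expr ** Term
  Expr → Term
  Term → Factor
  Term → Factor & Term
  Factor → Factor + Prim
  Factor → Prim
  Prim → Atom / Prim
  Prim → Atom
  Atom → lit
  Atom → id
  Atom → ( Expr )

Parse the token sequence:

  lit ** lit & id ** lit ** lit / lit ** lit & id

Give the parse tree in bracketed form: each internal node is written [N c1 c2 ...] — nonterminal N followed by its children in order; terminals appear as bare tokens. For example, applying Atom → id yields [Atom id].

[Expr [Expr [Expr [Expr [Expr [Term [Factor [Prim [Atom lit]]]]] ** [Term [Factor [Prim [Atom lit]]] & [Term [Factor [Prim [Atom id]]]]]] ** [Term [Factor [Prim [Atom lit]]]]] ** [Term [Factor [Prim [Atom lit] / [Prim [Atom lit]]]]]] ** [Term [Factor [Prim [Atom lit]]] & [Term [Factor [Prim [Atom id]]]]]]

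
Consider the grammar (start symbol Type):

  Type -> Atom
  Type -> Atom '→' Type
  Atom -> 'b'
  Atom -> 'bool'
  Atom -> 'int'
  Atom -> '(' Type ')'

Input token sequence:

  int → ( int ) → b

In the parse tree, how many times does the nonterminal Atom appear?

[Type [Atom int] → [Type [Atom ( [Type [Atom int]] )] → [Type [Atom b]]]]

4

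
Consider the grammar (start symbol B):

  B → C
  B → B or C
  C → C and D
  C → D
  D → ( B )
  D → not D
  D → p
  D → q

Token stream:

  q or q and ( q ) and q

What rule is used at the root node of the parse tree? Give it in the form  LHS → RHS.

[B [B [C [D q]]] or [C [C [C [D q]] and [D ( [B [C [D q]]] )]] and [D q]]]

B → B or C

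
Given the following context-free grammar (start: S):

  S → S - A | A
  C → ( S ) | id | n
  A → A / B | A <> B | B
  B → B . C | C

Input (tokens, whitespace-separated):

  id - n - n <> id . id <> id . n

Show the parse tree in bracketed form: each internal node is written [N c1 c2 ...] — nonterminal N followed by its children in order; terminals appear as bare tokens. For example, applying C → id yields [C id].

[S [S [S [A [B [C id]]]] - [A [B [C n]]]] - [A [A [A [B [C n]]] <> [B [B [C id]] . [C id]]] <> [B [B [C id]] . [C n]]]]

S
S - A
S - A - A
A - A - A
B - A - A
C - A - A
id - A - A
id - B - A
id - C - A
id - n - A
id - n - A <> B
id - n - A <> B <> B
id - n - B <> B <> B
id - n - C <> B <> B
id - n - n <> B <> B
id - n - n <> B . C <> B
id - n - n <> C . C <> B
id - n - n <> id . C <> B
id - n - n <> id . id <> B
id - n - n <> id . id <> B . C
id - n - n <> id . id <> C . C
id - n - n <> id . id <> id . C
id - n - n <> id . id <> id . n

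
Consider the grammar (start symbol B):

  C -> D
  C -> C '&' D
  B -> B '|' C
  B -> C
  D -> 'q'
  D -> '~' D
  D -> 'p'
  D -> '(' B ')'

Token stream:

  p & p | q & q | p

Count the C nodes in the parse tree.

[B [B [B [C [C [D p]] & [D p]]] | [C [C [D q]] & [D q]]] | [C [D p]]]

5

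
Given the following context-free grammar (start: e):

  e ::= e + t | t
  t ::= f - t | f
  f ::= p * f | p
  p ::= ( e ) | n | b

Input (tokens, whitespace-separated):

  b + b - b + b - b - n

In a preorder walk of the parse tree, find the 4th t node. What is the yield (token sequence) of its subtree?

[e [e [e [t [f [p b]]]] + [t [f [p b]] - [t [f [p b]]]]] + [t [f [p b]] - [t [f [p b]] - [t [f [p n]]]]]]

b - b - n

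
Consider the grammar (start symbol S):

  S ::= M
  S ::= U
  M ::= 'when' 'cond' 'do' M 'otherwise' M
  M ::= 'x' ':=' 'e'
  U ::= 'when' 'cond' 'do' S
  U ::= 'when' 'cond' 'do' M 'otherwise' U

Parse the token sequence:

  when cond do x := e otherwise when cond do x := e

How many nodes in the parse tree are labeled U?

[S [U when cond do [M x := e] otherwise [U when cond do [S [M x := e]]]]]

2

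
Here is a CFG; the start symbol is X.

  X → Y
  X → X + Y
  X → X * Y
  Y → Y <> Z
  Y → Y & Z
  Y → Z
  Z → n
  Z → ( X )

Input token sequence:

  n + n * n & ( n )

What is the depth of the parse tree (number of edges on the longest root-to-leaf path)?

[X [X [X [Y [Z n]]] + [Y [Z n]]] * [Y [Y [Z n]] & [Z ( [X [Y [Z n]]] )]]]

6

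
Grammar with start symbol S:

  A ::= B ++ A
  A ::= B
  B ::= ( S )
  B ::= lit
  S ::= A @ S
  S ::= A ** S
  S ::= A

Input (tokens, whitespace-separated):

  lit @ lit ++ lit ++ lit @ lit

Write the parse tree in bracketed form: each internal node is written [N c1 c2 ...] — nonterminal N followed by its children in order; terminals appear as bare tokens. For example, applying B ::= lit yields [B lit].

S
A @ S
B @ S
lit @ S
lit @ A @ S
lit @ B ++ A @ S
lit @ lit ++ A @ S
lit @ lit ++ B ++ A @ S
lit @ lit ++ lit ++ A @ S
lit @ lit ++ lit ++ B @ S
lit @ lit ++ lit ++ lit @ S
lit @ lit ++ lit ++ lit @ A
lit @ lit ++ lit ++ lit @ B
lit @ lit ++ lit ++ lit @ lit

[S [A [B lit]] @ [S [A [B lit] ++ [A [B lit] ++ [A [B lit]]]] @ [S [A [B lit]]]]]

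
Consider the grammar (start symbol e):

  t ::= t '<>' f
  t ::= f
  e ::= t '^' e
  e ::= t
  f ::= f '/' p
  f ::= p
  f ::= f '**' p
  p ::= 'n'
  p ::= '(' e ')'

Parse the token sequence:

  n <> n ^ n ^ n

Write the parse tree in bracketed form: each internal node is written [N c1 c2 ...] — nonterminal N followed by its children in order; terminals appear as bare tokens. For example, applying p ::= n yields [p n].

[e [t [t [f [p n]]] <> [f [p n]]] ^ [e [t [f [p n]]] ^ [e [t [f [p n]]]]]]

e
t ^ e
t <> f ^ e
f <> f ^ e
p <> f ^ e
n <> f ^ e
n <> p ^ e
n <> n ^ e
n <> n ^ t ^ e
n <> n ^ f ^ e
n <> n ^ p ^ e
n <> n ^ n ^ e
n <> n ^ n ^ t
n <> n ^ n ^ f
n <> n ^ n ^ p
n <> n ^ n ^ n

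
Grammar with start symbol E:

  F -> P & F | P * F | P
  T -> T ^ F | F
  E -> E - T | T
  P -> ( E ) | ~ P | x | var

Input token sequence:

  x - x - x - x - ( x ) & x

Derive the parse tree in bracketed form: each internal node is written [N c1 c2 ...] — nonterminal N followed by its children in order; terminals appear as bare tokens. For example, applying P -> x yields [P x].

[E [E [E [E [E [T [F [P x]]]] - [T [F [P x]]]] - [T [F [P x]]]] - [T [F [P x]]]] - [T [F [P ( [E [T [F [P x]]]] )] & [F [P x]]]]]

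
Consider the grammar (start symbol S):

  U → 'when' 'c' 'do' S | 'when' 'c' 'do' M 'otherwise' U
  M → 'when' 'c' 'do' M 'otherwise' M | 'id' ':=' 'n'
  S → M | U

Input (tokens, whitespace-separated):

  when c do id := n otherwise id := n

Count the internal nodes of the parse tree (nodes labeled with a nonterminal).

4

[S [M when c do [M id := n] otherwise [M id := n]]]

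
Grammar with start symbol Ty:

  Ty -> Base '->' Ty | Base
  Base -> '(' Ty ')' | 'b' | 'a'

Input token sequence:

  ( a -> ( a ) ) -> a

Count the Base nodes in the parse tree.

[Ty [Base ( [Ty [Base a] -> [Ty [Base ( [Ty [Base a]] )]]] )] -> [Ty [Base a]]]

5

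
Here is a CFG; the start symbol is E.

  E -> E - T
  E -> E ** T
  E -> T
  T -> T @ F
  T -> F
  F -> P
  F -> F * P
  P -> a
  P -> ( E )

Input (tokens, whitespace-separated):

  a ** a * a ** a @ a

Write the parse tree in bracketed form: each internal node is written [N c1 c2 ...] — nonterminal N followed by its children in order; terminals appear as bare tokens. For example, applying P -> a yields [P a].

E
E ** T
E ** T ** T
T ** T ** T
F ** T ** T
P ** T ** T
a ** T ** T
a ** F ** T
a ** F * P ** T
a ** P * P ** T
a ** a * P ** T
a ** a * a ** T
a ** a * a ** T @ F
a ** a * a ** F @ F
a ** a * a ** P @ F
a ** a * a ** a @ F
a ** a * a ** a @ P
a ** a * a ** a @ a

[E [E [E [T [F [P a]]]] ** [T [F [F [P a]] * [P a]]]] ** [T [T [F [P a]]] @ [F [P a]]]]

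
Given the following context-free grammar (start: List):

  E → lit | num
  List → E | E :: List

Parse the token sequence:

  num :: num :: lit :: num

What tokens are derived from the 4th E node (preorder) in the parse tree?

num

[List [E num] :: [List [E num] :: [List [E lit] :: [List [E num]]]]]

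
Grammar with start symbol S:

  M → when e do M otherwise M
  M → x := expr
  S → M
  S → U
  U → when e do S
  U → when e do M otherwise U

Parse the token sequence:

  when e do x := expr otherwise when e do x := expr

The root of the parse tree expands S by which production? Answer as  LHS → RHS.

[S [U when e do [M x := expr] otherwise [U when e do [S [M x := expr]]]]]

S → U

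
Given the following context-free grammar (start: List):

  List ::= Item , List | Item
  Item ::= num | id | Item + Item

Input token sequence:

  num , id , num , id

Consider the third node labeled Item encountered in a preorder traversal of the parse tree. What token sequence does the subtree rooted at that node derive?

[List [Item num] , [List [Item id] , [List [Item num] , [List [Item id]]]]]

num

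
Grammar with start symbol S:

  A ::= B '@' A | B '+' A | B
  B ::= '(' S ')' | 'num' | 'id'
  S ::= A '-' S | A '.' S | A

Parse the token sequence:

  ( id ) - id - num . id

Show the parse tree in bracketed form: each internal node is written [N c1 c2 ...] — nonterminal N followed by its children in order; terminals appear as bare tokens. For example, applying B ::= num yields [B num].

S
A - S
B - S
( S ) - S
( A ) - S
( B ) - S
( id ) - S
( id ) - A - S
( id ) - B - S
( id ) - id - S
( id ) - id - A . S
( id ) - id - B . S
( id ) - id - num . S
( id ) - id - num . A
( id ) - id - num . B
( id ) - id - num . id

[S [A [B ( [S [A [B id]]] )]] - [S [A [B id]] - [S [A [B num]] . [S [A [B id]]]]]]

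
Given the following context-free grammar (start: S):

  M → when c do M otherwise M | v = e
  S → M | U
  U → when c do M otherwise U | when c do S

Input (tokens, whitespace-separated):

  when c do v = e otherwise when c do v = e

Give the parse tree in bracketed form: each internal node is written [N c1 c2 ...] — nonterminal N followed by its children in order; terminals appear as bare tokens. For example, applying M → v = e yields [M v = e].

[S [U when c do [M v = e] otherwise [U when c do [S [M v = e]]]]]

S
U
when c do M otherwise U
when c do v = e otherwise U
when c do v = e otherwise when c do S
when c do v = e otherwise when c do M
when c do v = e otherwise when c do v = e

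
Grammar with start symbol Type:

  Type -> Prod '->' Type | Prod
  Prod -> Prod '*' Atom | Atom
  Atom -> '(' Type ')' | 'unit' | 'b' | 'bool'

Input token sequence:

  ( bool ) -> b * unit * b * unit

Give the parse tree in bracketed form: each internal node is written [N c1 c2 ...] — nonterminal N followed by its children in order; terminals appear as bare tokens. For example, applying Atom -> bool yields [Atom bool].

[Type [Prod [Atom ( [Type [Prod [Atom bool]]] )]] -> [Type [Prod [Prod [Prod [Prod [Atom b]] * [Atom unit]] * [Atom b]] * [Atom unit]]]]

Type
Prod -> Type
Atom -> Type
( Type ) -> Type
( Prod ) -> Type
( Atom ) -> Type
( bool ) -> Type
( bool ) -> Prod
( bool ) -> Prod * Atom
( bool ) -> Prod * Atom * Atom
( bool ) -> Prod * Atom * Atom * Atom
( bool ) -> Atom * Atom * Atom * Atom
( bool ) -> b * Atom * Atom * Atom
( bool ) -> b * unit * Atom * Atom
( bool ) -> b * unit * b * Atom
( bool ) -> b * unit * b * unit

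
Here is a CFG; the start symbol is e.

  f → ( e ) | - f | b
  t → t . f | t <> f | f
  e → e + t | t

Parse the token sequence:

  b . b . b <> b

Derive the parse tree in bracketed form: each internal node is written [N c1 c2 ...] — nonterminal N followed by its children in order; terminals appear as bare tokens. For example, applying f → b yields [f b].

[e [t [t [t [t [f b]] . [f b]] . [f b]] <> [f b]]]

e
t
t <> f
t . f <> f
t . f . f <> f
f . f . f <> f
b . f . f <> f
b . b . f <> f
b . b . b <> f
b . b . b <> b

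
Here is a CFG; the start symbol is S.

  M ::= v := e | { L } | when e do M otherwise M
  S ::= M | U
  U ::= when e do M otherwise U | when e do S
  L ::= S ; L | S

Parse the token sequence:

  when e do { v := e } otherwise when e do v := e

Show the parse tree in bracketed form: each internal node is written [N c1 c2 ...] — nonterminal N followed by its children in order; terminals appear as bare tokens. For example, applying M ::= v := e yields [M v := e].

S
U
when e do M otherwise U
when e do { L } otherwise U
when e do { S } otherwise U
when e do { M } otherwise U
when e do { v := e } otherwise U
when e do { v := e } otherwise when e do S
when e do { v := e } otherwise when e do M
when e do { v := e } otherwise when e do v := e

[S [U when e do [M { [L [S [M v := e]]] }] otherwise [U when e do [S [M v := e]]]]]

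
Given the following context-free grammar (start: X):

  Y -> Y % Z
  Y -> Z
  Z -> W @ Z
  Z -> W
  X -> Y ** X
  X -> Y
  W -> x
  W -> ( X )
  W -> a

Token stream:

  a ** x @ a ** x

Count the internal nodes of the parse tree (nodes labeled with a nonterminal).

[X [Y [Z [W a]]] ** [X [Y [Z [W x] @ [Z [W a]]]] ** [X [Y [Z [W x]]]]]]

14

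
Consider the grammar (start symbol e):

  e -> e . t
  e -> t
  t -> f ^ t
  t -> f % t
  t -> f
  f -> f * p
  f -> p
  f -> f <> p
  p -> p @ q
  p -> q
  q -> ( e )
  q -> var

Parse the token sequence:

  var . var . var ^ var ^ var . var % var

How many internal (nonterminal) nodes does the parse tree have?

32

[e [e [e [e [t [f [p [q var]]]]] . [t [f [p [q var]]]]] . [t [f [p [q var]]] ^ [t [f [p [q var]]] ^ [t [f [p [q var]]]]]]] . [t [f [p [q var]]] % [t [f [p [q var]]]]]]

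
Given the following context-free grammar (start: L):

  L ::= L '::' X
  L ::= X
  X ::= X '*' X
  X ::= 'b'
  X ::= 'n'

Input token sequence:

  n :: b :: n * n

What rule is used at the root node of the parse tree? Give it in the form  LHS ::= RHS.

[L [L [L [X n]] :: [X b]] :: [X [X n] * [X n]]]

L ::= L '::' X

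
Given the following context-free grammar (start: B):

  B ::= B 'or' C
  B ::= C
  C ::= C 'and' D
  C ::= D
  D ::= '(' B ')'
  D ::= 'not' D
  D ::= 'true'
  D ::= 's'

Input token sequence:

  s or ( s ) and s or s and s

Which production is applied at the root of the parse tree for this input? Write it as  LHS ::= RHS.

B ::= B 'or' C

[B [B [B [C [D s]]] or [C [C [D ( [B [C [D s]]] )]] and [D s]]] or [C [C [D s]] and [D s]]]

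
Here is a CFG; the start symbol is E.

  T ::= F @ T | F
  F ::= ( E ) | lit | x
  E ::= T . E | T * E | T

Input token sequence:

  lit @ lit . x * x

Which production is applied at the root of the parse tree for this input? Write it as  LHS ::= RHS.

[E [T [F lit] @ [T [F lit]]] . [E [T [F x]] * [E [T [F x]]]]]

E ::= T . E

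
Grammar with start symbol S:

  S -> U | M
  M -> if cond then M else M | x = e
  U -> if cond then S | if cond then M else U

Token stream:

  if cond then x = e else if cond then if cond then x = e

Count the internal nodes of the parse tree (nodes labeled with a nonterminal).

[S [U if cond then [M x = e] else [U if cond then [S [U if cond then [S [M x = e]]]]]]]

8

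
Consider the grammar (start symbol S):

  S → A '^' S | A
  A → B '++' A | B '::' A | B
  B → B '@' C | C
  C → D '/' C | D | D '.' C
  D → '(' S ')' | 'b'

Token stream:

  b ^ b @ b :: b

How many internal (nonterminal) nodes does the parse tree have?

[S [A [B [C [D b]]]] ^ [S [A [B [B [C [D b]]] @ [C [D b]]] :: [A [B [C [D b]]]]]]]

17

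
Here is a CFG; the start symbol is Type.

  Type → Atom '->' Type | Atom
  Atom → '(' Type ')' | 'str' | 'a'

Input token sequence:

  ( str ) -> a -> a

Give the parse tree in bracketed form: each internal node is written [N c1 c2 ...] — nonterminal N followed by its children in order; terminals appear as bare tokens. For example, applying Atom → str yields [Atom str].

Type
Atom -> Type
( Type ) -> Type
( Atom ) -> Type
( str ) -> Type
( str ) -> Atom -> Type
( str ) -> a -> Type
( str ) -> a -> Atom
( str ) -> a -> a

[Type [Atom ( [Type [Atom str]] )] -> [Type [Atom a] -> [Type [Atom a]]]]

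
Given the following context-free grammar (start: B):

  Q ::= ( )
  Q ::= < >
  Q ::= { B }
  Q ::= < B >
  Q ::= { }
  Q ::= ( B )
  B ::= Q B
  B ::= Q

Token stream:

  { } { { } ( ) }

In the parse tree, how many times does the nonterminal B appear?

4

[B [Q { }] [B [Q { [B [Q { }] [B [Q ( )]]] }]]]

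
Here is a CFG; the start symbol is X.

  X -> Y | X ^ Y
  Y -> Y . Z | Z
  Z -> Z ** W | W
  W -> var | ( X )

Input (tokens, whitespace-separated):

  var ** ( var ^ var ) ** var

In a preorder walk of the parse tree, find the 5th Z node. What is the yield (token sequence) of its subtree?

var

[X [Y [Z [Z [Z [W var]] ** [W ( [X [X [Y [Z [W var]]]] ^ [Y [Z [W var]]]] )]] ** [W var]]]]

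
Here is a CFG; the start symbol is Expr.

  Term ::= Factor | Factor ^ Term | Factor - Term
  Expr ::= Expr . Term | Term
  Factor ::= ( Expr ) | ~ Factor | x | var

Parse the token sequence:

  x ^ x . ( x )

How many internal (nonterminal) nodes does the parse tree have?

[Expr [Expr [Term [Factor x] ^ [Term [Factor x]]]] . [Term [Factor ( [Expr [Term [Factor x]]] )]]]

11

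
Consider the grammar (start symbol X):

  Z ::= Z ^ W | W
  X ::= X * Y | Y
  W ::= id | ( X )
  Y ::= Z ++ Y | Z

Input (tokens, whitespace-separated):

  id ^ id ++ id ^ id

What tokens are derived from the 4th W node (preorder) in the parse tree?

id

[X [Y [Z [Z [W id]] ^ [W id]] ++ [Y [Z [Z [W id]] ^ [W id]]]]]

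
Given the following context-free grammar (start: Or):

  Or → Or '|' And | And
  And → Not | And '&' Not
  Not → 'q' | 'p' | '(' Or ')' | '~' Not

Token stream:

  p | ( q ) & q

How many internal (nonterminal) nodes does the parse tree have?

[Or [Or [And [Not p]]] | [And [And [Not ( [Or [And [Not q]]] )]] & [Not q]]]

11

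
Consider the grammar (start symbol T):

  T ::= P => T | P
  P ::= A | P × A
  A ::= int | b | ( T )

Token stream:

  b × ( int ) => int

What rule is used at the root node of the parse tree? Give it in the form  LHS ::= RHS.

T ::= P => T

[T [P [P [A b]] × [A ( [T [P [A int]]] )]] => [T [P [A int]]]]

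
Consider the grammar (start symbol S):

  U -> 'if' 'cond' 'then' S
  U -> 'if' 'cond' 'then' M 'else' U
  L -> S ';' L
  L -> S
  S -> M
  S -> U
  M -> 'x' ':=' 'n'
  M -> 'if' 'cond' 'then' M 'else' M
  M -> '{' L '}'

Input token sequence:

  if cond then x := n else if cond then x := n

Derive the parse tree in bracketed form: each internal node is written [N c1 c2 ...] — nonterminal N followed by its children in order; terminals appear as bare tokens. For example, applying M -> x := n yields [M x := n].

S
U
if cond then M else U
if cond then x := n else U
if cond then x := n else if cond then S
if cond then x := n else if cond then M
if cond then x := n else if cond then x := n

[S [U if cond then [M x := n] else [U if cond then [S [M x := n]]]]]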